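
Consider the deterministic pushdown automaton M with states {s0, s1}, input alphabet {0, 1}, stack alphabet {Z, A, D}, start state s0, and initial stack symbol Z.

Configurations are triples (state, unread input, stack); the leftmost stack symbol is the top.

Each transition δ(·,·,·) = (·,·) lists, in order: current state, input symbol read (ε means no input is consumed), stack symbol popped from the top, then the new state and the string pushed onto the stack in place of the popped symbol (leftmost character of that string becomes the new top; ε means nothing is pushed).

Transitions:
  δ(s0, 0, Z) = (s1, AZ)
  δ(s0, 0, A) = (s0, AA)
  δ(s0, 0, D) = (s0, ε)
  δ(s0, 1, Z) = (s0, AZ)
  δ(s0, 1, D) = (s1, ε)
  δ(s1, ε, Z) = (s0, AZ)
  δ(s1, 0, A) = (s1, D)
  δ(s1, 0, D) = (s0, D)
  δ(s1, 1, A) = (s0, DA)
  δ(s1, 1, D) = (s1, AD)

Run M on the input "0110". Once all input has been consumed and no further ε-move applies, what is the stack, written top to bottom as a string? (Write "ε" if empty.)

DZ

(s0, 0110, Z)
  read 0, top Z: go to s1, push AZ → (s1, 110, AZ)
  read 1, top A: go to s0, push DA → (s0, 10, DAZ)
  read 1, top D: go to s1, push ε → (s1, 0, AZ)
  read 0, top A: go to s1, push D → (s1, ε, DZ)
All input consumed in state s1 with stack DZ.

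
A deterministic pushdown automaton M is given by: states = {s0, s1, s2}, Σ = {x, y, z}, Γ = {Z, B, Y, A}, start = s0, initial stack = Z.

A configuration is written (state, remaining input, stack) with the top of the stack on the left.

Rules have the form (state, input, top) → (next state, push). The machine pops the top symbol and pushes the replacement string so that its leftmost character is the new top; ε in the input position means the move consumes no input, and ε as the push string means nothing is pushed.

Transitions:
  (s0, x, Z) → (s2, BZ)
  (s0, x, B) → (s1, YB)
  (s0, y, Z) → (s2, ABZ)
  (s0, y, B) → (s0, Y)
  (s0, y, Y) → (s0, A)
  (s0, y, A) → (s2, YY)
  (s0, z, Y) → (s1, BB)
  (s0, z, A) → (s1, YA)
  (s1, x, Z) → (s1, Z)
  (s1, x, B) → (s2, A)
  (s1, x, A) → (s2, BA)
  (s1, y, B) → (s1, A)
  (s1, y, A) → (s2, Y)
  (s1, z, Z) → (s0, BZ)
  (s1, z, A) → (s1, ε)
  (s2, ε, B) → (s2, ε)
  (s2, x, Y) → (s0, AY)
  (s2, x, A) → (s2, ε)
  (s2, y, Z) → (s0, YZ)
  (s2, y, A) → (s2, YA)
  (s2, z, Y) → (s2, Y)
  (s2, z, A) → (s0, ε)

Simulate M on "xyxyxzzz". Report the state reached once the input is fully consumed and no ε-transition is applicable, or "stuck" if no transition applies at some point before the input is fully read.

(s0, xyxyxzzz, Z) ⊢ (s2, yxyxzzz, BZ) ⊢ (s2, yxyxzzz, Z) ⊢ (s0, xyxzzz, YZ)
No transition for (s0, x, top Y); M blocks with input xyxzzz remaining.

stuck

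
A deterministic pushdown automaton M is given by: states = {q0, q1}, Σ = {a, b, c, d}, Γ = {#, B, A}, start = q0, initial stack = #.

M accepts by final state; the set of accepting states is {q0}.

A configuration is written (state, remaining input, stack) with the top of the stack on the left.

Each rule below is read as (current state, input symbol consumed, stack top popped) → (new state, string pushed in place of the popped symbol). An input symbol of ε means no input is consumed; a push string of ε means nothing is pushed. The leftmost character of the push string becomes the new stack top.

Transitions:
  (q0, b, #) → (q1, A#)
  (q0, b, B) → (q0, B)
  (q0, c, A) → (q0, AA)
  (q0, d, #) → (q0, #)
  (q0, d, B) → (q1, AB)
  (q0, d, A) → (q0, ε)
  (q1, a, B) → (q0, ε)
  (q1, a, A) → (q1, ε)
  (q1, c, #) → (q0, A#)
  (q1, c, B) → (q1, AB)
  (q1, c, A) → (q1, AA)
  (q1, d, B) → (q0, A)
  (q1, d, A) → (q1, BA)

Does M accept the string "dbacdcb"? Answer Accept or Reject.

Reject

(q0, dbacdcb, #) ⊢ (q0, bacdcb, #) ⊢ (q1, acdcb, A#) ⊢ (q1, cdcb, #) ⊢ (q0, dcb, A#) ⊢ (q0, cb, #)
No transition applies at (q0, cb, #); input not fully consumed.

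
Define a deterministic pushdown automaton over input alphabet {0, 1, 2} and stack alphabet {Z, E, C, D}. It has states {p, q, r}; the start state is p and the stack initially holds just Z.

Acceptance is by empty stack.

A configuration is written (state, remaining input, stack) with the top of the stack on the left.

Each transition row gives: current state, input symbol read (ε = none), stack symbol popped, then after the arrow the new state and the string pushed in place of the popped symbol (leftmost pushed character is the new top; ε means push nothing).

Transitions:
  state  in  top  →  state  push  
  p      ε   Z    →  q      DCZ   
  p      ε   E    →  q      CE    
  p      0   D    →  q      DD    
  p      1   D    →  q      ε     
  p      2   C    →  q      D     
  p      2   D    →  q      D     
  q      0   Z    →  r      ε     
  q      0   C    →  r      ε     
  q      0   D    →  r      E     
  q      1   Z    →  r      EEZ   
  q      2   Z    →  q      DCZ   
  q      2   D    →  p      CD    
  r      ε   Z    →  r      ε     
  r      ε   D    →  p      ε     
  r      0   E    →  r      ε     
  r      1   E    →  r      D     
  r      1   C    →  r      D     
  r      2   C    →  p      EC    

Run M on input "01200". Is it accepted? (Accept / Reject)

(p, 01200, Z)
  ε-move, top Z: go to q, push DCZ → (q, 01200, DCZ)
  read 0, top D: go to r, push E → (r, 1200, ECZ)
  read 1, top E: go to r, push D → (r, 200, DCZ)
  ε-move, top D: go to p, push ε → (p, 200, CZ)
  read 2, top C: go to q, push D → (q, 00, DZ)
  read 0, top D: go to r, push E → (r, 0, EZ)
  read 0, top E: go to r, push ε → (r, ε, Z)
  ε-move, top Z: go to r, push ε → (r, ε, ε)
All input consumed and the stack is empty.

Accept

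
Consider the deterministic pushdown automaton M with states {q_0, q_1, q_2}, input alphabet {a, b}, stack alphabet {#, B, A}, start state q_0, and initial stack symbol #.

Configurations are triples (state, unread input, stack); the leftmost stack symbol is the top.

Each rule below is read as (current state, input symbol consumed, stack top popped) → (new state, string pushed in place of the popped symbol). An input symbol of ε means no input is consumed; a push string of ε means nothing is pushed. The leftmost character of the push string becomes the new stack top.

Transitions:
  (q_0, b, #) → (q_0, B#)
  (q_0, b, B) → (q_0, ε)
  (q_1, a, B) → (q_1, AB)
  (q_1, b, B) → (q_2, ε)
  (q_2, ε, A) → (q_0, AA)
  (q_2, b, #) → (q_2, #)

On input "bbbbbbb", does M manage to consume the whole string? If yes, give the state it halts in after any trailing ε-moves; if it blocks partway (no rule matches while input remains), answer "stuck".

(q_0, bbbbbbb, #)
  read b, top #: go to q_0, push B# → (q_0, bbbbbb, B#)
  read b, top B: go to q_0, push ε → (q_0, bbbbb, #)
  read b, top #: go to q_0, push B# → (q_0, bbbb, B#)
  read b, top B: go to q_0, push ε → (q_0, bbb, #)
  read b, top #: go to q_0, push B# → (q_0, bb, B#)
  read b, top B: go to q_0, push ε → (q_0, b, #)
  read b, top #: go to q_0, push B# → (q_0, ε, B#)
All input consumed; M is in state q_0.

q_0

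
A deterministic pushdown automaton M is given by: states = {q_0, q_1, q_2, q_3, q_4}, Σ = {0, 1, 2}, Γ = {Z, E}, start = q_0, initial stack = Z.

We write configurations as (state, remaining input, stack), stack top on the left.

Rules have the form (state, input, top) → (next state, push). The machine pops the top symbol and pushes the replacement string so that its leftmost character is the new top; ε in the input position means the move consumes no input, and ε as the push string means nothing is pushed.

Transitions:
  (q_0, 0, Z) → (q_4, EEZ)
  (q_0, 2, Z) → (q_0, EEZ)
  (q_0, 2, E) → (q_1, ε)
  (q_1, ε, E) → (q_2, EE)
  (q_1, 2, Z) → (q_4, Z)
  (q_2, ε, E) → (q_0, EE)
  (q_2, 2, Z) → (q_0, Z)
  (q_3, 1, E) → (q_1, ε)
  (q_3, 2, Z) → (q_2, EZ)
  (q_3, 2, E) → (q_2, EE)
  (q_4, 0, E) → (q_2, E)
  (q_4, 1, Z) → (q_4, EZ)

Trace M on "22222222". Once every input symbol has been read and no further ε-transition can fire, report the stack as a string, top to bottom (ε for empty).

(q_0, 22222222, Z)
  read 2, top Z: go to q_0, push EEZ → (q_0, 2222222, EEZ)
  read 2, top E: go to q_1, push ε → (q_1, 222222, EZ)
  ε-move, top E: go to q_2, push EE → (q_2, 222222, EEZ)
  ε-move, top E: go to q_0, push EE → (q_0, 222222, EEEZ)
  read 2, top E: go to q_1, push ε → (q_1, 22222, EEZ)
  ε-move, top E: go to q_2, push EE → (q_2, 22222, EEEZ)
  ε-move, top E: go to q_0, push EE → (q_0, 22222, EEEEZ)
  read 2, top E: go to q_1, push ε → (q_1, 2222, EEEZ)
  ε-move, top E: go to q_2, push EE → (q_2, 2222, EEEEZ)
  ε-move, top E: go to q_0, push EE → (q_0, 2222, EEEEEZ)
  read 2, top E: go to q_1, push ε → (q_1, 222, EEEEZ)
  ε-move, top E: go to q_2, push EE → (q_2, 222, EEEEEZ)
  ε-move, top E: go to q_0, push EE → (q_0, 222, EEEEEEZ)
  read 2, top E: go to q_1, push ε → (q_1, 22, EEEEEZ)
  ε-move, top E: go to q_2, push EE → (q_2, 22, EEEEEEZ)
  ε-move, top E: go to q_0, push EE → (q_0, 22, EEEEEEEZ)
  read 2, top E: go to q_1, push ε → (q_1, 2, EEEEEEZ)
  ε-move, top E: go to q_2, push EE → (q_2, 2, EEEEEEEZ)
  ε-move, top E: go to q_0, push EE → (q_0, 2, EEEEEEEEZ)
  read 2, top E: go to q_1, push ε → (q_1, ε, EEEEEEEZ)
  ε-move, top E: go to q_2, push EE → (q_2, ε, EEEEEEEEZ)
  ε-move, top E: go to q_0, push EE → (q_0, ε, EEEEEEEEEZ)
All input consumed in state q_0 with stack EEEEEEEEEZ.

EEEEEEEEEZ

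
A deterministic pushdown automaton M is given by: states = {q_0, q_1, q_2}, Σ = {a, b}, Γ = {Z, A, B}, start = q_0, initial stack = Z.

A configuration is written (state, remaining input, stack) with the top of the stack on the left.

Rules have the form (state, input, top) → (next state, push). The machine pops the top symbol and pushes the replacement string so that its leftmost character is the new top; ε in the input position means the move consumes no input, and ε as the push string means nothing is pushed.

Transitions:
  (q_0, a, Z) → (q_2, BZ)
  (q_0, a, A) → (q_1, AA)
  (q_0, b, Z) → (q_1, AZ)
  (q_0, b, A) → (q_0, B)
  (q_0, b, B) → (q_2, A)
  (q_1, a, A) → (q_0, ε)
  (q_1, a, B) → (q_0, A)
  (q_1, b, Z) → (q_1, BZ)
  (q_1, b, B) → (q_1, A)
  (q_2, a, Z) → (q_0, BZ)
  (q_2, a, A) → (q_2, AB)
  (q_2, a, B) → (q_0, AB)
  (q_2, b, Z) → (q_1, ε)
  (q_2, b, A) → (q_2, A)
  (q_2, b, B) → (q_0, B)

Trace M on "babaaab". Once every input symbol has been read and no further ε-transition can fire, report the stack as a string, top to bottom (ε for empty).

(q_0, babaaab, Z)
  read b, top Z: go to q_1, push AZ → (q_1, abaaab, AZ)
  read a, top A: go to q_0, push ε → (q_0, baaab, Z)
  read b, top Z: go to q_1, push AZ → (q_1, aaab, AZ)
  read a, top A: go to q_0, push ε → (q_0, aab, Z)
  read a, top Z: go to q_2, push BZ → (q_2, ab, BZ)
  read a, top B: go to q_0, push AB → (q_0, b, ABZ)
  read b, top A: go to q_0, push B → (q_0, ε, BBZ)
All input consumed in state q_0 with stack BBZ.

BBZ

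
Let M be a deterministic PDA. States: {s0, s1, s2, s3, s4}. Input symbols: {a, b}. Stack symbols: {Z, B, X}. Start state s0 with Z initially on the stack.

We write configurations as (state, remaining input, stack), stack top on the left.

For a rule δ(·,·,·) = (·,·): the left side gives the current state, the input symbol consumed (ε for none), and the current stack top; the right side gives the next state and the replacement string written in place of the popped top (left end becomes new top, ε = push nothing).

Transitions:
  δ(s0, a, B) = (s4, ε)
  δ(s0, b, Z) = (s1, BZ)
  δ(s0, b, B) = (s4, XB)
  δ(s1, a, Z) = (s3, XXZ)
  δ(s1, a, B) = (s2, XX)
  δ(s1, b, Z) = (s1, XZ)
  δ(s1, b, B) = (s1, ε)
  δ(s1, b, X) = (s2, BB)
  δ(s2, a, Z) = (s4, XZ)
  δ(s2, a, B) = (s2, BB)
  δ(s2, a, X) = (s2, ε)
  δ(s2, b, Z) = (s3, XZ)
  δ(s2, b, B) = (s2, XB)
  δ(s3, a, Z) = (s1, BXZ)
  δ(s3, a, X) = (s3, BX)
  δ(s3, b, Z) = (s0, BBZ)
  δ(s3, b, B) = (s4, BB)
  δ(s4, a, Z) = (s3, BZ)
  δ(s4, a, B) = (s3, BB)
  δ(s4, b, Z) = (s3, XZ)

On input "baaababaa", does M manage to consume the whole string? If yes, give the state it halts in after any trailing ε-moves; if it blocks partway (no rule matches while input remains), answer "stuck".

(s0, baaababaa, Z) ⊢ (s1, aaababaa, BZ) ⊢ (s2, aababaa, XXZ) ⊢ (s2, ababaa, XZ) ⊢ (s2, babaa, Z) ⊢ (s3, abaa, XZ) ⊢ (s3, baa, BXZ) ⊢ (s4, aa, BBXZ) ⊢ (s3, a, BBBXZ)
No transition for (s3, a, top B); M blocks with input a remaining.

stuck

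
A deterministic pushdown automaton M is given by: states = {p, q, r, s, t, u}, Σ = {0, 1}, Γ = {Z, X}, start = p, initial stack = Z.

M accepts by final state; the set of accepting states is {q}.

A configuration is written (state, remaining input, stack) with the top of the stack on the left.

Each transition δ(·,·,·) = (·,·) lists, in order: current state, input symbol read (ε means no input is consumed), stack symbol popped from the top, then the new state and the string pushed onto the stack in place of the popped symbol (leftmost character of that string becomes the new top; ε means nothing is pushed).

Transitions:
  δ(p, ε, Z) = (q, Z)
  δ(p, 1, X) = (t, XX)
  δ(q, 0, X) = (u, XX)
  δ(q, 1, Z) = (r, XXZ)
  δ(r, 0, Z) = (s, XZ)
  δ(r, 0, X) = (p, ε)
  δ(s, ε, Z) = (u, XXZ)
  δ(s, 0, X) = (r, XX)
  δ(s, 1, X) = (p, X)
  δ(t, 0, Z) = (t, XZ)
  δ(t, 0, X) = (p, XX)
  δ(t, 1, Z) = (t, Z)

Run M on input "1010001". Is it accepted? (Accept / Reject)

Reject

(p, 1010001, Z)
  ε-move, top Z: go to q, push Z → (q, 1010001, Z)
  read 1, top Z: go to r, push XXZ → (r, 010001, XXZ)
  read 0, top X: go to p, push ε → (p, 10001, XZ)
  read 1, top X: go to t, push XX → (t, 0001, XXZ)
  read 0, top X: go to p, push XX → (p, 001, XXXZ)
No transition applies at (p, 001, XXXZ); input not fully consumed.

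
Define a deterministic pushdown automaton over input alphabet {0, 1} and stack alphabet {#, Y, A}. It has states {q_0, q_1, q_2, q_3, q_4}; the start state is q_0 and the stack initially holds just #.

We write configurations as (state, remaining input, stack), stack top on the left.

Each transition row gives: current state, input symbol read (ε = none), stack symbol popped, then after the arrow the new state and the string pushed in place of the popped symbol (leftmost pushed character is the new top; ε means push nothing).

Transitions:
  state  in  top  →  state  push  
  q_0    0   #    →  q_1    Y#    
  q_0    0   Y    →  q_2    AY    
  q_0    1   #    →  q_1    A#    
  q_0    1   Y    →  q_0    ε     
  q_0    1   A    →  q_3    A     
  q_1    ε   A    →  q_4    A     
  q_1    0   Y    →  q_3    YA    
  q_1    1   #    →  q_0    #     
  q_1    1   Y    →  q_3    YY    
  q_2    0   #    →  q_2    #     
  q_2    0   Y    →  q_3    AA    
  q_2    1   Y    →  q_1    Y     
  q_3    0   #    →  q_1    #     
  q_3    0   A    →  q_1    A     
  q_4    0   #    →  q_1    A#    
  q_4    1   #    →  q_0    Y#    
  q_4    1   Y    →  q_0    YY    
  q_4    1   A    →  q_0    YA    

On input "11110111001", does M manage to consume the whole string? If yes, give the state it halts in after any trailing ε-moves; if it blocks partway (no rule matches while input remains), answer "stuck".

(q_0, 11110111001, #) ⊢ (q_1, 1110111001, A#) ⊢ (q_4, 1110111001, A#) ⊢ (q_0, 110111001, YA#) ⊢ (q_0, 10111001, A#) ⊢ (q_3, 0111001, A#) ⊢ (q_1, 111001, A#) ⊢ (q_4, 111001, A#) ⊢ (q_0, 11001, YA#) ⊢ (q_0, 1001, A#) ⊢ (q_3, 001, A#) ⊢ (q_1, 01, A#) ⊢ (q_4, 01, A#)
No transition for (q_4, 0, top A); M blocks with input 01 remaining.

stuck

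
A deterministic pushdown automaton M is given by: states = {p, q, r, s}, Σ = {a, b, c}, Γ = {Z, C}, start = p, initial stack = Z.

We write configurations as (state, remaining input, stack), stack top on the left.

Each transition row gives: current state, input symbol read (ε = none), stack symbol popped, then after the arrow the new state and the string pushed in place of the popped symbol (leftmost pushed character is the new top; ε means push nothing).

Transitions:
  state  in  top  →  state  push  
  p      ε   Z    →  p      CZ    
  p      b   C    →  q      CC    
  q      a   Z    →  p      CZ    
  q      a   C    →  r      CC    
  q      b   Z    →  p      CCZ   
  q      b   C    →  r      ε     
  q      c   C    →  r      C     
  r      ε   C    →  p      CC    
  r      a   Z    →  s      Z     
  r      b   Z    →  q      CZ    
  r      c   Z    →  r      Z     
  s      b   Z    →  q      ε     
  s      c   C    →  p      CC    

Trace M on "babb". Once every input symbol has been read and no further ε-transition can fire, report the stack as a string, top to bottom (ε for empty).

CCCCCZ

(p, babb, Z)
  ε-move, top Z: go to p, push CZ → (p, babb, CZ)
  read b, top C: go to q, push CC → (q, abb, CCZ)
  read a, top C: go to r, push CC → (r, bb, CCCZ)
  ε-move, top C: go to p, push CC → (p, bb, CCCCZ)
  read b, top C: go to q, push CC → (q, b, CCCCCZ)
  read b, top C: go to r, push ε → (r, ε, CCCCZ)
  ε-move, top C: go to p, push CC → (p, ε, CCCCCZ)
All input consumed in state p with stack CCCCCZ.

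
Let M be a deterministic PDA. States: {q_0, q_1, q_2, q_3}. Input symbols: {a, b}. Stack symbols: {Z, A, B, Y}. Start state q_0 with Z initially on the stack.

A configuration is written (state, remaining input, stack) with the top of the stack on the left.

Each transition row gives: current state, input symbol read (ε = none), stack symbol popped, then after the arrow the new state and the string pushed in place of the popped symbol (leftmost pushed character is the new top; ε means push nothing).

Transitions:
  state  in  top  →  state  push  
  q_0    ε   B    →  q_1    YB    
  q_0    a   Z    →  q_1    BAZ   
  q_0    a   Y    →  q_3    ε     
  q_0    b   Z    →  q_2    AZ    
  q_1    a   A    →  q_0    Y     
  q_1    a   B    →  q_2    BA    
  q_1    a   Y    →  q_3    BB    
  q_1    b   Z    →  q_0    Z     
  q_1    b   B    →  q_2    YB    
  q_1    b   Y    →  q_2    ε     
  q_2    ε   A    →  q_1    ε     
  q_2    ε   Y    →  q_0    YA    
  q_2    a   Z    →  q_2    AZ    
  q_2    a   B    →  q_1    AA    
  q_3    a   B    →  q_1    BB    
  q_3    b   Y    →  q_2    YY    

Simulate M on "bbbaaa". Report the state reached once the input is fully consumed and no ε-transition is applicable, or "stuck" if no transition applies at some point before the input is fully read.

(q_0, bbbaaa, Z)
  read b, top Z: go to q_2, push AZ → (q_2, bbaaa, AZ)
  ε-move, top A: go to q_1, push ε → (q_1, bbaaa, Z)
  read b, top Z: go to q_0, push Z → (q_0, baaa, Z)
  read b, top Z: go to q_2, push AZ → (q_2, aaa, AZ)
  ε-move, top A: go to q_1, push ε → (q_1, aaa, Z)
No transition for (q_1, a, top Z); M blocks with input aaa remaining.

stuck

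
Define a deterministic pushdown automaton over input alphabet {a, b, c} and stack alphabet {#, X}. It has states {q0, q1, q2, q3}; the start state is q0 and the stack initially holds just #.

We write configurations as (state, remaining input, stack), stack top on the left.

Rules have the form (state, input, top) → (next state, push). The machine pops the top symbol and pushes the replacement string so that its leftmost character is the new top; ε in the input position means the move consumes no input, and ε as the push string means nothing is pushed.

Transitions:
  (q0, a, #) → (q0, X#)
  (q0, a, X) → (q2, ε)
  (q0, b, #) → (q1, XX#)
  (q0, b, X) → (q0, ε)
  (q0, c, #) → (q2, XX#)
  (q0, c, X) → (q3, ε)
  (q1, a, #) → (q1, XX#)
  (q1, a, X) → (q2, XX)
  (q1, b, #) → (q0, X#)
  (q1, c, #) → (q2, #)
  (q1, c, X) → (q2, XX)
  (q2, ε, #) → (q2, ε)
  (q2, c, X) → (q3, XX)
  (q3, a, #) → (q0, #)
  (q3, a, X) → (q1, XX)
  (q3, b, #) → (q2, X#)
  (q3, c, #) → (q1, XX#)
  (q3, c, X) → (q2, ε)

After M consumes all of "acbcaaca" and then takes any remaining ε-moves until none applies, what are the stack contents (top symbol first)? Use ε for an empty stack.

(q0, acbcaaca, #) ⊢ (q0, cbcaaca, X#) ⊢ (q3, bcaaca, #) ⊢ (q2, caaca, X#) ⊢ (q3, aaca, XX#) ⊢ (q1, aca, XXX#) ⊢ (q2, ca, XXXX#) ⊢ (q3, a, XXXXX#) ⊢ (q1, ε, XXXXXX#)
All input consumed in state q1 with stack XXXXXX#.

XXXXXX#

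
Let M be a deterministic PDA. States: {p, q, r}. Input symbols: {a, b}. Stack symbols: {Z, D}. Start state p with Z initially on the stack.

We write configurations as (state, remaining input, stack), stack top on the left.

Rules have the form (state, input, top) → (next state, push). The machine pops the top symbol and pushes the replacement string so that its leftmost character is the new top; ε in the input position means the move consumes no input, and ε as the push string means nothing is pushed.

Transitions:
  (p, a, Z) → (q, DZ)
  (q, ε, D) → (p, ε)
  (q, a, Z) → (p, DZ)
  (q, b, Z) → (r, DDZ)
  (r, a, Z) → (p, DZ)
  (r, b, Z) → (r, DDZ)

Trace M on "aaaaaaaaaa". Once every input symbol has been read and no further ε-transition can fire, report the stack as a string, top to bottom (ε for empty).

(p, aaaaaaaaaa, Z)
  read a, top Z: go to q, push DZ → (q, aaaaaaaaa, DZ)
  ε-move, top D: go to p, push ε → (p, aaaaaaaaa, Z)
  read a, top Z: go to q, push DZ → (q, aaaaaaaa, DZ)
  ε-move, top D: go to p, push ε → (p, aaaaaaaa, Z)
  read a, top Z: go to q, push DZ → (q, aaaaaaa, DZ)
  ε-move, top D: go to p, push ε → (p, aaaaaaa, Z)
  read a, top Z: go to q, push DZ → (q, aaaaaa, DZ)
  ε-move, top D: go to p, push ε → (p, aaaaaa, Z)
  read a, top Z: go to q, push DZ → (q, aaaaa, DZ)
  ε-move, top D: go to p, push ε → (p, aaaaa, Z)
  read a, top Z: go to q, push DZ → (q, aaaa, DZ)
  ε-move, top D: go to p, push ε → (p, aaaa, Z)
  read a, top Z: go to q, push DZ → (q, aaa, DZ)
  ε-move, top D: go to p, push ε → (p, aaa, Z)
  read a, top Z: go to q, push DZ → (q, aa, DZ)
  ε-move, top D: go to p, push ε → (p, aa, Z)
  read a, top Z: go to q, push DZ → (q, a, DZ)
  ε-move, top D: go to p, push ε → (p, a, Z)
  read a, top Z: go to q, push DZ → (q, ε, DZ)
  ε-move, top D: go to p, push ε → (p, ε, Z)
All input consumed in state p with stack Z.

Z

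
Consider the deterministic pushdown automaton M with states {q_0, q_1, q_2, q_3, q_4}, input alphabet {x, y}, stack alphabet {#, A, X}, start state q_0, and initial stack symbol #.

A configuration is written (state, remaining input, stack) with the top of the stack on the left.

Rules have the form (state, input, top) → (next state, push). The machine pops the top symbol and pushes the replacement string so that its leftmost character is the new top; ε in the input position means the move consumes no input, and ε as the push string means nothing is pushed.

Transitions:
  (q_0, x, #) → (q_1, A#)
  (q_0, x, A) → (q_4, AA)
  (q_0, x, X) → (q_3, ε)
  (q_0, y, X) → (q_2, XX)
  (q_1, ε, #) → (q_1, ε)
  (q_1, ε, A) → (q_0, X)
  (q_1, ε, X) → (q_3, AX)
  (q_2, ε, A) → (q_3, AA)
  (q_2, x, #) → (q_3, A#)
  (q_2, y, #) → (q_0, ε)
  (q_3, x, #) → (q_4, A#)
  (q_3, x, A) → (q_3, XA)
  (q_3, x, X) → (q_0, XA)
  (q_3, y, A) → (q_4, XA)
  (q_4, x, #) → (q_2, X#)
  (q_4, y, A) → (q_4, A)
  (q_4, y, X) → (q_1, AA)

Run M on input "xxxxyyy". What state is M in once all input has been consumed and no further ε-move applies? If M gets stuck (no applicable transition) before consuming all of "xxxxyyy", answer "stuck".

stuck

(q_0, xxxxyyy, #) ⊢ (q_1, xxxyyy, A#) ⊢ (q_0, xxxyyy, X#) ⊢ (q_3, xxyyy, #) ⊢ (q_4, xyyy, A#)
No transition for (q_4, x, top A); M blocks with input xyyy remaining.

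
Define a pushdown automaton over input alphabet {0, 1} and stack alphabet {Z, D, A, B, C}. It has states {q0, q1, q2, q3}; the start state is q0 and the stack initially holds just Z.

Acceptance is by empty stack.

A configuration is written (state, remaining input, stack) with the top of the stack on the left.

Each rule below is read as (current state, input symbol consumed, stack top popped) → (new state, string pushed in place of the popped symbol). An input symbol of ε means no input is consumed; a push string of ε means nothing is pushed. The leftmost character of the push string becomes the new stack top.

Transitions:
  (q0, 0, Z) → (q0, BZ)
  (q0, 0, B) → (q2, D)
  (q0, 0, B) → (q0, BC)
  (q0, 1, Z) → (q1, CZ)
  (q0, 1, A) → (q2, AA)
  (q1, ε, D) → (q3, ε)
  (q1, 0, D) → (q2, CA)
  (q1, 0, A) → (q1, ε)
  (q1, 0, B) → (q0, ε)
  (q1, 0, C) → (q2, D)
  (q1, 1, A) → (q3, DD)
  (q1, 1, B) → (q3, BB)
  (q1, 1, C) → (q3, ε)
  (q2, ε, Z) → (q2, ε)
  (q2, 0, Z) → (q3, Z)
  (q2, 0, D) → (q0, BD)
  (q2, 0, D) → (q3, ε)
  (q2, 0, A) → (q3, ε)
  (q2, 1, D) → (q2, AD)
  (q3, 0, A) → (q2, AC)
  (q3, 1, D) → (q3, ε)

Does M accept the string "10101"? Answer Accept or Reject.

No computation consumes all input and empties the stack.

Reject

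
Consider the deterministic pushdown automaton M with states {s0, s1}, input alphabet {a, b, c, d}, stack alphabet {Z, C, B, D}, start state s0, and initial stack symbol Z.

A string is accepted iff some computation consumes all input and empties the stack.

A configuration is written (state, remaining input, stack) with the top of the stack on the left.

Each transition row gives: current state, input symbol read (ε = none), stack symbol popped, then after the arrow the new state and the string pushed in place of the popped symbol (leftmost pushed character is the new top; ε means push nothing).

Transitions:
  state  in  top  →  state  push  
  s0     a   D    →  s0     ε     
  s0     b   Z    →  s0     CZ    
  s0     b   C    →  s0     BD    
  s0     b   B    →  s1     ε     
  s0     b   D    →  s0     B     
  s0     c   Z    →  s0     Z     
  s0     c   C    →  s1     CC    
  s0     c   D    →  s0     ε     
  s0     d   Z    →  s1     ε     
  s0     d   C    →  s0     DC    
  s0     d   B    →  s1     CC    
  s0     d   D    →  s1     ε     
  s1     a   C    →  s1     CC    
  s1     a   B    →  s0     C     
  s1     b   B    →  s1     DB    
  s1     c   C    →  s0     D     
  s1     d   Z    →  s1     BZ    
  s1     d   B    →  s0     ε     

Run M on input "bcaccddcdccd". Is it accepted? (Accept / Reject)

(s0, bcaccddcdccd, Z)
  read b, top Z: go to s0, push CZ → (s0, caccddcdccd, CZ)
  read c, top C: go to s1, push CC → (s1, accddcdccd, CCZ)
  read a, top C: go to s1, push CC → (s1, ccddcdccd, CCCZ)
  read c, top C: go to s0, push D → (s0, cddcdccd, DCCZ)
  read c, top D: go to s0, push ε → (s0, ddcdccd, CCZ)
  read d, top C: go to s0, push DC → (s0, dcdccd, DCCZ)
  read d, top D: go to s1, push ε → (s1, cdccd, CCZ)
  read c, top C: go to s0, push D → (s0, dccd, DCZ)
  read d, top D: go to s1, push ε → (s1, ccd, CZ)
  read c, top C: go to s0, push D → (s0, cd, DZ)
  read c, top D: go to s0, push ε → (s0, d, Z)
  read d, top Z: go to s1, push ε → (s1, ε, ε)
All input consumed and the stack is empty.

Accept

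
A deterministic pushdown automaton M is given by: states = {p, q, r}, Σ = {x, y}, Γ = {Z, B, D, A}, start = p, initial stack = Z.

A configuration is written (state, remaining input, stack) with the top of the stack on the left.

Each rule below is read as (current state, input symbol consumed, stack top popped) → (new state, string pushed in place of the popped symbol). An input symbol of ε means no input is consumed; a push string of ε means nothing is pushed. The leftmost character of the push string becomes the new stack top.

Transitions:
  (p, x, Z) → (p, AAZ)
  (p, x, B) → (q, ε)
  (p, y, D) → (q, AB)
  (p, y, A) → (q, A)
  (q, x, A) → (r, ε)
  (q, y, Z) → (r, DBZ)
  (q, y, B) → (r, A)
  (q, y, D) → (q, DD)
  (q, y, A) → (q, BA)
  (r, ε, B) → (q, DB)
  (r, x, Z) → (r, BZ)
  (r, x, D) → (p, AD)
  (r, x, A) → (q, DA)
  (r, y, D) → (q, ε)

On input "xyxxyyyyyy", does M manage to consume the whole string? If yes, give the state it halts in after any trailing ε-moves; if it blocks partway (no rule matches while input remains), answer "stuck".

(p, xyxxyyyyyy, Z)
  read x, top Z: go to p, push AAZ → (p, yxxyyyyyy, AAZ)
  read y, top A: go to q, push A → (q, xxyyyyyy, AAZ)
  read x, top A: go to r, push ε → (r, xyyyyyy, AZ)
  read x, top A: go to q, push DA → (q, yyyyyy, DAZ)
  read y, top D: go to q, push DD → (q, yyyyy, DDAZ)
  read y, top D: go to q, push DD → (q, yyyy, DDDAZ)
  read y, top D: go to q, push DD → (q, yyy, DDDDAZ)
  read y, top D: go to q, push DD → (q, yy, DDDDDAZ)
  read y, top D: go to q, push DD → (q, y, DDDDDDAZ)
  read y, top D: go to q, push DD → (q, ε, DDDDDDDAZ)
All input consumed; M is in state q.

q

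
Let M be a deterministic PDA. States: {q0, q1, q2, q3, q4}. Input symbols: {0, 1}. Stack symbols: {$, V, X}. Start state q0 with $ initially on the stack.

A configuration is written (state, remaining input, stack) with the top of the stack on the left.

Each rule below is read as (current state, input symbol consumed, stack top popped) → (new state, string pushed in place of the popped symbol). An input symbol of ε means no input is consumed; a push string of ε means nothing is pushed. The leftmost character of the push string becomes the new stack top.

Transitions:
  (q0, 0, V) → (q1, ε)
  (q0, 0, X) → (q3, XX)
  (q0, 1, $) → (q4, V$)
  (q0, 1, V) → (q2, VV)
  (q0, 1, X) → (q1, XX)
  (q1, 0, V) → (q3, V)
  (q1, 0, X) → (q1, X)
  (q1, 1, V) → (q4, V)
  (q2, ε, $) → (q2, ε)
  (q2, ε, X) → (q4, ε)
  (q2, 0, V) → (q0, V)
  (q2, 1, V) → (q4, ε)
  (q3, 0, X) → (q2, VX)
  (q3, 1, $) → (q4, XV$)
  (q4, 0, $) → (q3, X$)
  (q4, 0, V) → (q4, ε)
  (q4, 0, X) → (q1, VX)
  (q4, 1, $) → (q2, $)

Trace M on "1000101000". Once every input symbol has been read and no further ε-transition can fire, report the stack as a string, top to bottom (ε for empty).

VX$

(q0, 1000101000, $)
  read 1, top $: go to q4, push V$ → (q4, 000101000, V$)
  read 0, top V: go to q4, push ε → (q4, 00101000, $)
  read 0, top $: go to q3, push X$ → (q3, 0101000, X$)
  read 0, top X: go to q2, push VX → (q2, 101000, VX$)
  read 1, top V: go to q4, push ε → (q4, 01000, X$)
  read 0, top X: go to q1, push VX → (q1, 1000, VX$)
  read 1, top V: go to q4, push V → (q4, 000, VX$)
  read 0, top V: go to q4, push ε → (q4, 00, X$)
  read 0, top X: go to q1, push VX → (q1, 0, VX$)
  read 0, top V: go to q3, push V → (q3, ε, VX$)
All input consumed in state q3 with stack VX$.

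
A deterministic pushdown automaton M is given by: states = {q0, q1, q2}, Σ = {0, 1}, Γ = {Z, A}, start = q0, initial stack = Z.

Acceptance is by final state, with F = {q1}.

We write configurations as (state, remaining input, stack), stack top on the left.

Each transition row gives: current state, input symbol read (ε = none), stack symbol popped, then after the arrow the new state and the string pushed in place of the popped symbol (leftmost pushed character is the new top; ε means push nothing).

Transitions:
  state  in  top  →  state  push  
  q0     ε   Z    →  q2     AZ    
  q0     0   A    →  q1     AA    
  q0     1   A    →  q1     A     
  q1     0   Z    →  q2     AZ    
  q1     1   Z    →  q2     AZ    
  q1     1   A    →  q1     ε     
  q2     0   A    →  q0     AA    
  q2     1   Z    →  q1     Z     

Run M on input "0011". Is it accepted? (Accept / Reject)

(q0, 0011, Z)
  ε-move, top Z: go to q2, push AZ → (q2, 0011, AZ)
  read 0, top A: go to q0, push AA → (q0, 011, AAZ)
  read 0, top A: go to q1, push AA → (q1, 11, AAAZ)
  read 1, top A: go to q1, push ε → (q1, 1, AAZ)
  read 1, top A: go to q1, push ε → (q1, ε, AZ)
All input consumed; state q1 ∈ F.

Accept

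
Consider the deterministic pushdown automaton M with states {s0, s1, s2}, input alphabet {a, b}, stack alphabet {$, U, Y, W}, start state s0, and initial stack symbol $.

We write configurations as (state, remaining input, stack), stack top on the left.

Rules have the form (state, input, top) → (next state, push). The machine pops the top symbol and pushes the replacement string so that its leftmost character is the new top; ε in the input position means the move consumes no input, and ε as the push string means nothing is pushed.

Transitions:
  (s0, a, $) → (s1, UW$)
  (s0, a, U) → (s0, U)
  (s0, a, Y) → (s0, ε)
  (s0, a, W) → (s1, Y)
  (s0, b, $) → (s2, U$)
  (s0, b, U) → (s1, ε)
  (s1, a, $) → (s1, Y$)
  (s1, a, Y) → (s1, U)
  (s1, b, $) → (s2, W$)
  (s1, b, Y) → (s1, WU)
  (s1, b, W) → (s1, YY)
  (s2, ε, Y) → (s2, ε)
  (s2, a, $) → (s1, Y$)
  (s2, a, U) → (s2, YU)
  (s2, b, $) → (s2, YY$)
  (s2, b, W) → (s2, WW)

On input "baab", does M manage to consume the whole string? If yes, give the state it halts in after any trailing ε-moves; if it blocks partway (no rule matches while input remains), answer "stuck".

(s0, baab, $)
  read b, top $: go to s2, push U$ → (s2, aab, U$)
  read a, top U: go to s2, push YU → (s2, ab, YU$)
  ε-move, top Y: go to s2, push ε → (s2, ab, U$)
  read a, top U: go to s2, push YU → (s2, b, YU$)
  ε-move, top Y: go to s2, push ε → (s2, b, U$)
No transition for (s2, b, top U); M blocks with input b remaining.

stuck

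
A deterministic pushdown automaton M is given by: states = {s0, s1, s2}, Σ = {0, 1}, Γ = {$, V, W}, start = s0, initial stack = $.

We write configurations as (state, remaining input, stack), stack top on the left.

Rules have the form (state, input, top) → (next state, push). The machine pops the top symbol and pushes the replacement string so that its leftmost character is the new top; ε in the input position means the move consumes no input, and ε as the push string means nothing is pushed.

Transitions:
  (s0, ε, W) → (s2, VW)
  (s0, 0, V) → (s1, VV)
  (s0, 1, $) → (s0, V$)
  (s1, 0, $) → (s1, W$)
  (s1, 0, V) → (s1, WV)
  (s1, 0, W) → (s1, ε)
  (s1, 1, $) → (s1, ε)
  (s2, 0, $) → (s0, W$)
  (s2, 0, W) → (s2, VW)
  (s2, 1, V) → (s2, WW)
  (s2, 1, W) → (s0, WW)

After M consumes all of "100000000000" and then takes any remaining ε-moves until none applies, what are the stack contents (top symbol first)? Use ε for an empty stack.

VV$

(s0, 100000000000, $) ⊢ (s0, 00000000000, V$) ⊢ (s1, 0000000000, VV$) ⊢ (s1, 000000000, WVV$) ⊢ (s1, 00000000, VV$) ⊢ (s1, 0000000, WVV$) ⊢ (s1, 000000, VV$) ⊢ (s1, 00000, WVV$) ⊢ (s1, 0000, VV$) ⊢ (s1, 000, WVV$) ⊢ (s1, 00, VV$) ⊢ (s1, 0, WVV$) ⊢ (s1, ε, VV$)
All input consumed in state s1 with stack VV$.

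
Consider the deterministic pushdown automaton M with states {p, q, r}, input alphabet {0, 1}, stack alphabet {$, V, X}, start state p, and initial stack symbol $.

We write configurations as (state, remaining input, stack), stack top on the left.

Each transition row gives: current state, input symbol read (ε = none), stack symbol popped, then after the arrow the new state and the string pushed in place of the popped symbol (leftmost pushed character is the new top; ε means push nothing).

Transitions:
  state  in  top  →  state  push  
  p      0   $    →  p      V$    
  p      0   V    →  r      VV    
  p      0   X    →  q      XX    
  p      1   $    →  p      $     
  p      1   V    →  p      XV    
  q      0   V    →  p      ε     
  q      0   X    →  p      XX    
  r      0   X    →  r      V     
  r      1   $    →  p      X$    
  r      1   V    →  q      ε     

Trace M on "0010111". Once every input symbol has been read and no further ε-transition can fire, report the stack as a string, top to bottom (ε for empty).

(p, 0010111, $)
  read 0, top $: go to p, push V$ → (p, 010111, V$)
  read 0, top V: go to r, push VV → (r, 10111, VV$)
  read 1, top V: go to q, push ε → (q, 0111, V$)
  read 0, top V: go to p, push ε → (p, 111, $)
  read 1, top $: go to p, push $ → (p, 11, $)
  read 1, top $: go to p, push $ → (p, 1, $)
  read 1, top $: go to p, push $ → (p, ε, $)
All input consumed in state p with stack $.

$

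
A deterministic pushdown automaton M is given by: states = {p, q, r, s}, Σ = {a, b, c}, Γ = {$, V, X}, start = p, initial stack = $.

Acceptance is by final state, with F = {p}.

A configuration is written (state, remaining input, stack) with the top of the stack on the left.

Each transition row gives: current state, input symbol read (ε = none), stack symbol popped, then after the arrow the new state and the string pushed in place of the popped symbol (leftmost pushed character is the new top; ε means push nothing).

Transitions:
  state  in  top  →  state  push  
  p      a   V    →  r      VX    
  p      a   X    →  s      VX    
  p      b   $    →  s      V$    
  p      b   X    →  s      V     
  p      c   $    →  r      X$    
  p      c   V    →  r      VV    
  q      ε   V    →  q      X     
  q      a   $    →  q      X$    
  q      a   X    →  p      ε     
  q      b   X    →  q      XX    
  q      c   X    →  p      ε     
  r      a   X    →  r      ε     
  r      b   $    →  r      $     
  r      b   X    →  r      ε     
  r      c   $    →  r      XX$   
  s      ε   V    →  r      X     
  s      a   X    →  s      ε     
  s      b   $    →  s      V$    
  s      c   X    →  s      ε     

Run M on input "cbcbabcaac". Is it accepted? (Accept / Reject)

(p, cbcbabcaac, $)
  read c, top $: go to r, push X$ → (r, bcbabcaac, X$)
  read b, top X: go to r, push ε → (r, cbabcaac, $)
  read c, top $: go to r, push XX$ → (r, babcaac, XX$)
  read b, top X: go to r, push ε → (r, abcaac, X$)
  read a, top X: go to r, push ε → (r, bcaac, $)
  read b, top $: go to r, push $ → (r, caac, $)
  read c, top $: go to r, push XX$ → (r, aac, XX$)
  read a, top X: go to r, push ε → (r, ac, X$)
  read a, top X: go to r, push ε → (r, c, $)
  read c, top $: go to r, push XX$ → (r, ε, XX$)
All input consumed; state r ∉ F and no further ε-move applies.

Reject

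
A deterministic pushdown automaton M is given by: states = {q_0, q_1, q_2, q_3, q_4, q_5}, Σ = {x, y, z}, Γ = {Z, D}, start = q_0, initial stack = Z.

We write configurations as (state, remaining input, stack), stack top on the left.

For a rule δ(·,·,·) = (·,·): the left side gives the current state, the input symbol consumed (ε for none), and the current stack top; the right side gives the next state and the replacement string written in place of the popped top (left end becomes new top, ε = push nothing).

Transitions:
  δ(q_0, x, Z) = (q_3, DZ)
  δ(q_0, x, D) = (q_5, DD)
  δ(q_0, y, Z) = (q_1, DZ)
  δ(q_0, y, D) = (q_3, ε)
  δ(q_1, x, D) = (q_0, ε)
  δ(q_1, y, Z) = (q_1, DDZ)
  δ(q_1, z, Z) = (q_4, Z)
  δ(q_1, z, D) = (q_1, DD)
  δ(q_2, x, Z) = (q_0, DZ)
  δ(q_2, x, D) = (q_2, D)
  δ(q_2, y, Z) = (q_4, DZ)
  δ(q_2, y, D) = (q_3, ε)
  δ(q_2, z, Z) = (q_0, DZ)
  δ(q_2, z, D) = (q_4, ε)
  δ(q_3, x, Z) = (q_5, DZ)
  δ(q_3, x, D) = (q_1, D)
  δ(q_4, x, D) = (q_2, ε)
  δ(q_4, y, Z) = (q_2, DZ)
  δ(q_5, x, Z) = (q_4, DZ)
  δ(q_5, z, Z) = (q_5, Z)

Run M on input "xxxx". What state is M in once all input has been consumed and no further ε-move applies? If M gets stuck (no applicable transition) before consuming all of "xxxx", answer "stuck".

(q_0, xxxx, Z)
  read x, top Z: go to q_3, push DZ → (q_3, xxx, DZ)
  read x, top D: go to q_1, push D → (q_1, xx, DZ)
  read x, top D: go to q_0, push ε → (q_0, x, Z)
  read x, top Z: go to q_3, push DZ → (q_3, ε, DZ)
All input consumed; M is in state q_3.

q_3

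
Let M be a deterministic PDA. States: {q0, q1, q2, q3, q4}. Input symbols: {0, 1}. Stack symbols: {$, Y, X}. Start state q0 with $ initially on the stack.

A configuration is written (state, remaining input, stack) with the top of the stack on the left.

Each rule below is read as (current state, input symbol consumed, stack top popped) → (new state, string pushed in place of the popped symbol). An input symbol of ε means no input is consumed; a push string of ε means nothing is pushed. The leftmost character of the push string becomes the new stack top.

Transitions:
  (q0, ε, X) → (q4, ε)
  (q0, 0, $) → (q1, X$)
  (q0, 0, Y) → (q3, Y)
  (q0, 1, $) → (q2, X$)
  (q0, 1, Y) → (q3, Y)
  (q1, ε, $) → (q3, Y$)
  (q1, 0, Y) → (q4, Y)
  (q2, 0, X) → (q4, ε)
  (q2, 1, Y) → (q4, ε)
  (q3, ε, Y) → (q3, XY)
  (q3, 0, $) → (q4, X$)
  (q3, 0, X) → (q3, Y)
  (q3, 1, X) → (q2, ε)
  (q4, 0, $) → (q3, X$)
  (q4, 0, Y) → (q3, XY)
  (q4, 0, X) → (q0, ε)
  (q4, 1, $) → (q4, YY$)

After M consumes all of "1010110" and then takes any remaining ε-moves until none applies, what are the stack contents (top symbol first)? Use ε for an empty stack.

(q0, 1010110, $)
  read 1, top $: go to q2, push X$ → (q2, 010110, X$)
  read 0, top X: go to q4, push ε → (q4, 10110, $)
  read 1, top $: go to q4, push YY$ → (q4, 0110, YY$)
  read 0, top Y: go to q3, push XY → (q3, 110, XYY$)
  read 1, top X: go to q2, push ε → (q2, 10, YY$)
  read 1, top Y: go to q4, push ε → (q4, 0, Y$)
  read 0, top Y: go to q3, push XY → (q3, ε, XY$)
All input consumed in state q3 with stack XY$.

XY$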